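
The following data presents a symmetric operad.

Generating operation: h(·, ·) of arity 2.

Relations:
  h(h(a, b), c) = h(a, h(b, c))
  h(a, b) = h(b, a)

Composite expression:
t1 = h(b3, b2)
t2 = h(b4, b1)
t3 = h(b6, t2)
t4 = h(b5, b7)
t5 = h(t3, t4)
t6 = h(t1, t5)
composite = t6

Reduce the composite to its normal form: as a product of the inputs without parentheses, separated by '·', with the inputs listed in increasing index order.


b1 · b2 · b3 · b4 · b5 · b6 · b7

Both nesting and order wash out for h; what remains is which b's occur.
h(b3, b2) reduces to b3 · b2
h(b4, b1) reduces to b4 · b1
h(b6, h(b4, b1)) reduces to b6 · b4 · b1
h(b5, b7) reduces to b5 · b7
h(h(b6, h(b4, b1)), h(b5, b7)) reduces to b6 · b4 · b1 · b5 · b7
h(h(b3, b2), h(h(b6, h(b4, b1)), h(b5, b7))) reduces to b3 · b2 · b6 · b4 · b1 · b5 · b7
the factors in increasing index order: b1 · b2 · b3 · b4 · b5 · b6 · b7


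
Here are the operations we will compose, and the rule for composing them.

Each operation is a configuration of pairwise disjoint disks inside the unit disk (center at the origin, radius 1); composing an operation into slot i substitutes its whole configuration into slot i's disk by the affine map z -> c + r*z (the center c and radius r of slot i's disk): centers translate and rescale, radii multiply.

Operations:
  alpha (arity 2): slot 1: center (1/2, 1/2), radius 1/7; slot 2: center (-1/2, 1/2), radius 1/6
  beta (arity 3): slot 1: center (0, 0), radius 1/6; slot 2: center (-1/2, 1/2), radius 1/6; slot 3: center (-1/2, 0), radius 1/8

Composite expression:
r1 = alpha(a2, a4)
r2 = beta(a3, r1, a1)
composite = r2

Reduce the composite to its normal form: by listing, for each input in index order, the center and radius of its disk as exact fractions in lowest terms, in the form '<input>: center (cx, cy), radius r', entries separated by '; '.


a1: center (-1/2, 0), radius 1/8; a2: center (-5/12, 7/12), radius 1/42; a3: center (0, 0), radius 1/6; a4: center (-7/12, 7/12), radius 1/36

Follow each a-input down from beta: c' goes to c + r*c', radius to r*r'.
for a3, the 1-step affine chain lands on center (0, 0), radius 1/6
for a2, the 2-step affine chain lands on center (-5/12, 7/12), radius 1/42
for a4, the 2-step affine chain lands on center (-7/12, 7/12), radius 1/36
for a1, the 1-step affine chain lands on center (-1/2, 0), radius 1/8


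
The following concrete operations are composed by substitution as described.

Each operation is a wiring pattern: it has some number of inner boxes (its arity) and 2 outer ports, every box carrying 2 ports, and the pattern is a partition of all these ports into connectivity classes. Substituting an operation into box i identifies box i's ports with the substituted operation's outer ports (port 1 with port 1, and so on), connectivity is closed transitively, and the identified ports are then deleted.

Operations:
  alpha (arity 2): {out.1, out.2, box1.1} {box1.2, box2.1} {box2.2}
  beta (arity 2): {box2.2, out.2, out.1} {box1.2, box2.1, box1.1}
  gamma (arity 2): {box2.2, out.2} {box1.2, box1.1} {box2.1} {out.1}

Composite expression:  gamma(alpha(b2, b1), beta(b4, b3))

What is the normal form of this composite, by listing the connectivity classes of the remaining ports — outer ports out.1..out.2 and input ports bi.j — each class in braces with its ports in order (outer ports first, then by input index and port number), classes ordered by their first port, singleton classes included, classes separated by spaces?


Connectivity passes through glued gamma-boundaries; trace each wire chain.
through alpha, on inputs (b2, b1): {out.1, out.2, b2.1} {b1.1, b2.2} {b1.2} (out.j = stage outer ports)
through beta, on inputs (b4, b3): {out.1, out.2, b3.2} {b3.1, b4.1, b4.2} (out.j = stage outer ports)
through gamma, on inputs (b2, b1, b4, b3): {out.1} {out.2, b3.2} {b1.1, b2.2} {b1.2} {b2.1} {b3.1, b4.1, b4.2} (out.j = stage outer ports)

{out.1} {out.2, b3.2} {b1.1, b2.2} {b1.2} {b2.1} {b3.1, b4.1, b4.2}


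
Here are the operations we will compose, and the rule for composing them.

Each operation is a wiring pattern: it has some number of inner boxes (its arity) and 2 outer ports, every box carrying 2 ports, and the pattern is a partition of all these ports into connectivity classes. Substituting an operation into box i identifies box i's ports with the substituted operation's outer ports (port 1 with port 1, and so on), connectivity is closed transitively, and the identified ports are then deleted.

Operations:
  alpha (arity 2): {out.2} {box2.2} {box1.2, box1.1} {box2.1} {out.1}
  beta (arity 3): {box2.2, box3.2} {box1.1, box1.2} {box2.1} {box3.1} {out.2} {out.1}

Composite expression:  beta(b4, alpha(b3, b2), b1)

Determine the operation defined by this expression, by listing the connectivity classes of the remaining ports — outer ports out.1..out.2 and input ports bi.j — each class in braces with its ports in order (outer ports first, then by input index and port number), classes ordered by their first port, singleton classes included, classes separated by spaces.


{out.1} {out.2} {b1.1} {b1.2} {b2.1} {b2.2} {b3.1, b3.2} {b4.1, b4.2}

Substituting into beta glues patterns; closure does the rest.
the subtree at alpha composes to {out.1} {out.2} {b2.1} {b2.2} {b3.1, b3.2} on (b3, b2); out.j = own outer ports
the subtree at beta composes to {out.1} {out.2} {b1.1} {b1.2} {b2.1} {b2.2} {b3.1, b3.2} {b4.1, b4.2} on (b4, b3, b2, b1); out.j = own outer ports


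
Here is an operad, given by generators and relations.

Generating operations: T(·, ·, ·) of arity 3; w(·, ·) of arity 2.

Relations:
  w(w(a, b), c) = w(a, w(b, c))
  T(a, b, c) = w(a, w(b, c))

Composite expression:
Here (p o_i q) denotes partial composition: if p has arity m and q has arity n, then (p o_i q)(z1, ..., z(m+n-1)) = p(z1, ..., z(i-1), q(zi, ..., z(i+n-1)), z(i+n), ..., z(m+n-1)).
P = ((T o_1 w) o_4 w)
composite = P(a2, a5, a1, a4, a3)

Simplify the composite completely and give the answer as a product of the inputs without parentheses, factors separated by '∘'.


a2 ∘ a5 ∘ a1 ∘ a4 ∘ a3

The T-tree's shape is irrelevant; the a-reading-order decides.
w(a2, a5) unparenthesizes to a2 ∘ a5
w(a4, a3) unparenthesizes to a4 ∘ a3
T(w(a2, a5), a1, w(a4, a3)) unparenthesizes to a2 ∘ a5 ∘ a1 ∘ a4 ∘ a3


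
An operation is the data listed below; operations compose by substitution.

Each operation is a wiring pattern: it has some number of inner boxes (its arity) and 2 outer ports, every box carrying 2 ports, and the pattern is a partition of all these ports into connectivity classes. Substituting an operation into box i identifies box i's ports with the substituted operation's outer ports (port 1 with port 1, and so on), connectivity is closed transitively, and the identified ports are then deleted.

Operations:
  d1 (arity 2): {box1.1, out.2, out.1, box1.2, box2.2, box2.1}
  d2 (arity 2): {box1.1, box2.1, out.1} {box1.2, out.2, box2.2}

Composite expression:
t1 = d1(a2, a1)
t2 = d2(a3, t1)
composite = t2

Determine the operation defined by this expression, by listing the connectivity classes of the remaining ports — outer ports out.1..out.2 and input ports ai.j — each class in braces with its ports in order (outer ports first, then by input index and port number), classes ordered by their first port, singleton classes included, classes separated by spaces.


{out.1, out.2, a1.1, a1.2, a2.1, a2.2, a3.1, a3.2}


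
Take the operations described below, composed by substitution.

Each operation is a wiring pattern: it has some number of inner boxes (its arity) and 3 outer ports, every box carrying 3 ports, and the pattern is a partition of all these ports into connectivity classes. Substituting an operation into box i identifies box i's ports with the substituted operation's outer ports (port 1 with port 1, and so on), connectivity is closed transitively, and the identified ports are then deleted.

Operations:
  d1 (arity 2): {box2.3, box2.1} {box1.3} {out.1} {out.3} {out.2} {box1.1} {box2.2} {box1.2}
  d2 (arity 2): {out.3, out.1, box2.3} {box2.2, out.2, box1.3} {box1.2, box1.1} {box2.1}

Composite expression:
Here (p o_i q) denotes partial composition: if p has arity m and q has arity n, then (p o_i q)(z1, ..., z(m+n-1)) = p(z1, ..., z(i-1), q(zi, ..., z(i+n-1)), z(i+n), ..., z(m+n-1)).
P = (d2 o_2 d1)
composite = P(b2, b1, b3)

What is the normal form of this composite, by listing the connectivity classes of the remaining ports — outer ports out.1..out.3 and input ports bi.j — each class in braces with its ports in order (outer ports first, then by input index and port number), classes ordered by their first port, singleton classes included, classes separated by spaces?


{out.1, out.3} {out.2, b2.3} {b1.1} {b1.2} {b1.3} {b2.1, b2.2} {b3.1, b3.3} {b3.2}

Connectivity passes through glued d2-boundaries; trace each wire chain.
through d1, on inputs (b1, b3): {out.1} {out.2} {out.3} {b1.1} {b1.2} {b1.3} {b3.1, b3.3} {b3.2} (out.j = stage outer ports)
through d2, on inputs (b2, b1, b3): {out.1, out.3} {out.2, b2.3} {b1.1} {b1.2} {b1.3} {b2.1, b2.2} {b3.1, b3.3} {b3.2} (out.j = stage outer ports)


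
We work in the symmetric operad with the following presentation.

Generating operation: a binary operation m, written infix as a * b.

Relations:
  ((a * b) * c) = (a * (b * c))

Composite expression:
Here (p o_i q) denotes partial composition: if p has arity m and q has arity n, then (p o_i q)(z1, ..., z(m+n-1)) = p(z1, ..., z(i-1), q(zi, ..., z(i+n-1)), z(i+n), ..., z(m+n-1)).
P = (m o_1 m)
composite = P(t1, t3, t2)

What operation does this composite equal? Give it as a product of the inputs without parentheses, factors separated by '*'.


t1 * t3 * t2


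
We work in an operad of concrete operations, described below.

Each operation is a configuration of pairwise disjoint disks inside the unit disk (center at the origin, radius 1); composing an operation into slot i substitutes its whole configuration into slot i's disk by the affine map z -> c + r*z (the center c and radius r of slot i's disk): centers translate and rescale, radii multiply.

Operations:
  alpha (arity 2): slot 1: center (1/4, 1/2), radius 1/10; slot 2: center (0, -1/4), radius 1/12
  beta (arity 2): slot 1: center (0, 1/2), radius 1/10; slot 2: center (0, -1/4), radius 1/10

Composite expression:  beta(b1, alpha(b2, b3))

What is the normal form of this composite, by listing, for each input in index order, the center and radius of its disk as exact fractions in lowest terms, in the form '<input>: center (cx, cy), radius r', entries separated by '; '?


b1: center (0, 1/2), radius 1/10; b2: center (1/40, -1/5), radius 1/100; b3: center (0, -11/40), radius 1/120

Only the slot chain above each b matters under beta; compose those maps.
b1: after 1 affine step, its disk has center (0, 1/2), radius 1/10
b2: after 2 affine steps, its disk has center (1/40, -1/5), radius 1/100
b3: after 2 affine steps, its disk has center (0, -11/40), radius 1/120


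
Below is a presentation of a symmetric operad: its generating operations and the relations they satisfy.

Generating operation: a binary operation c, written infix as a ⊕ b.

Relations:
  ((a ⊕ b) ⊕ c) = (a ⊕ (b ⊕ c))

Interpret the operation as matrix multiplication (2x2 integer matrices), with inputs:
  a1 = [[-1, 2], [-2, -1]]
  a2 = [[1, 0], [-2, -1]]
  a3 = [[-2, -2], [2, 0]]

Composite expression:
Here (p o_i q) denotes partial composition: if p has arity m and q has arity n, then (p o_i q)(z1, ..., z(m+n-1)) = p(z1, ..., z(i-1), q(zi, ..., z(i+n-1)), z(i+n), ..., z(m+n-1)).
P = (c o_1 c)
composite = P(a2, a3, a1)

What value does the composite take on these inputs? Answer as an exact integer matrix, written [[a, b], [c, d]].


[[6, -2], [-10, 0]]

(a2 ⊕ a3) = [[-2, -2], [2, 4]]
((a2 ⊕ a3) ⊕ a1) = [[6, -2], [-10, 0]]


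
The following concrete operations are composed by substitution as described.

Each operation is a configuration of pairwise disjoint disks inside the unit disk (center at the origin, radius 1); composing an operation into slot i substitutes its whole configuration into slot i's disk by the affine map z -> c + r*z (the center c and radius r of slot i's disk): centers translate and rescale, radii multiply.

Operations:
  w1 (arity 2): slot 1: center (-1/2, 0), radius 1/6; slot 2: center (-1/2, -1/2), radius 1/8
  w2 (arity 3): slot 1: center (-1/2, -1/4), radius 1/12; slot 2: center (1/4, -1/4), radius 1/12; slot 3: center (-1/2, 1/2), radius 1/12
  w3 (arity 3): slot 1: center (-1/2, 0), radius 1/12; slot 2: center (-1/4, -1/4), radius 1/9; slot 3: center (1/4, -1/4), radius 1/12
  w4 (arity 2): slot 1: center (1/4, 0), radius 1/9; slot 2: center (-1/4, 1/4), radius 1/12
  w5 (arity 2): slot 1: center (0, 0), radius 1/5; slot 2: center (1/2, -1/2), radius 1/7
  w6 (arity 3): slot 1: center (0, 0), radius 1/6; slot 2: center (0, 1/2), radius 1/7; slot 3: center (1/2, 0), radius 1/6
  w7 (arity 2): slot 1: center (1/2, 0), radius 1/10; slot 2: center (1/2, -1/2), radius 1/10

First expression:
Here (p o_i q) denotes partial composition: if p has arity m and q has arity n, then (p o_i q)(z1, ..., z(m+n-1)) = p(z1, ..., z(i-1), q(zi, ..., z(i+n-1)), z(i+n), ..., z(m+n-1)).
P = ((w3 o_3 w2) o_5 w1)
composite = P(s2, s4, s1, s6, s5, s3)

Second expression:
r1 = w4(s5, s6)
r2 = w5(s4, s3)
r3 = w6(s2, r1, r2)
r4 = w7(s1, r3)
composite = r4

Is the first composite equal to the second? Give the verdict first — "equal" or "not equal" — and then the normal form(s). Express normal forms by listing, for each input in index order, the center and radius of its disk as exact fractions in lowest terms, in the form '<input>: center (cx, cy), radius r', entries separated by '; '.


not equal — first s1: center (5/24, -13/48), radius 1/144; s2: center (-1/2, 0), radius 1/12; s3: center (59/288, -61/288), radius 1/1152; s4: center (-1/4, -1/4), radius 1/9; s5: center (59/288, -5/24), radius 1/864; s6: center (13/48, -13/48), radius 1/144, second s1: center (1/2, 0), radius 1/10; s2: center (1/2, -1/2), radius 1/60; s3: center (67/120, -61/120), radius 1/420; s4: center (11/20, -1/2), radius 1/300; s5: center (141/280, -9/20), radius 1/630; s6: center (139/280, -25/56), radius 1/840

Reducing the first expression gives s1: center (5/24, -13/48), radius 1/144; s2: center (-1/2, 0), radius 1/12; s3: center (59/288, -61/288), radius 1/1152; s4: center (-1/4, -1/4), radius 1/9; s5: center (59/288, -5/24), radius 1/864; s6: center (13/48, -13/48), radius 1/144
Reducing the second expression gives s1: center (1/2, 0), radius 1/10; s2: center (1/2, -1/2), radius 1/60; s3: center (67/120, -61/120), radius 1/420; s4: center (11/20, -1/2), radius 1/300; s5: center (141/280, -9/20), radius 1/630; s6: center (139/280, -25/56), radius 1/840
Distinct normal forms: not equal.


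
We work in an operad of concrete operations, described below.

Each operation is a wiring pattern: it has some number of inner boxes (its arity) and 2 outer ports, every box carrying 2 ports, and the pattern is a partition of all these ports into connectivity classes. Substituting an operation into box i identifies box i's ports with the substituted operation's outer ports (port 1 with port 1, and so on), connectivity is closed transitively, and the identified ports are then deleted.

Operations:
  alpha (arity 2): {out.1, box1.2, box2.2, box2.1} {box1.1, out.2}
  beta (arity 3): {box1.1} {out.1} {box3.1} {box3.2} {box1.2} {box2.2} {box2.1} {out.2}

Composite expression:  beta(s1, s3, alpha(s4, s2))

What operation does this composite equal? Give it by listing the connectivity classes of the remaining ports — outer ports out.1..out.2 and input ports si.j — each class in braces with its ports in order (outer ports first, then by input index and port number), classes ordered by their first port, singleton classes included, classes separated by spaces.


{out.1} {out.2} {s1.1} {s1.2} {s2.1, s2.2, s4.2} {s3.1} {s3.2} {s4.1}

Reachability decides: close wires over beta-identified ports.
composing alpha on (s4, s2), with out.j its own outer ports: {out.1, s2.1, s2.2, s4.2} {out.2, s4.1}
composing beta on (s1, s3, s4, s2), with out.j its own outer ports: {out.1} {out.2} {s1.1} {s1.2} {s2.1, s2.2, s4.2} {s3.1} {s3.2} {s4.1}


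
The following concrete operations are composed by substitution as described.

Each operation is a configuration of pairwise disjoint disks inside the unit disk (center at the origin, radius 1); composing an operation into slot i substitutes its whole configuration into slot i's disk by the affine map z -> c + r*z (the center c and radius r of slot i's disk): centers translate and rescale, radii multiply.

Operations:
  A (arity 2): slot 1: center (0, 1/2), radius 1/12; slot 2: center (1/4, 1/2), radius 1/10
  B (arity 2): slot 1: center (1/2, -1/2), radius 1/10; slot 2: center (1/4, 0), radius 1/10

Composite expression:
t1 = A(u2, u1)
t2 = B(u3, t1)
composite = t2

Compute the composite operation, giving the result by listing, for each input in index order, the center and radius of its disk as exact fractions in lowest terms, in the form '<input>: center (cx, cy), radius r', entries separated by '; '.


u1: center (11/40, 1/20), radius 1/100; u2: center (1/4, 1/20), radius 1/120; u3: center (1/2, -1/2), radius 1/10

Follow each u-input down from B: c' goes to c + r*c', radius to r*r'.
input u3: applying the 1 nested substitution gives center (1/2, -1/2), radius 1/10
input u2: applying the 2 nested substitutions gives center (1/4, 1/20), radius 1/120
input u1: applying the 2 nested substitutions gives center (11/40, 1/20), radius 1/100


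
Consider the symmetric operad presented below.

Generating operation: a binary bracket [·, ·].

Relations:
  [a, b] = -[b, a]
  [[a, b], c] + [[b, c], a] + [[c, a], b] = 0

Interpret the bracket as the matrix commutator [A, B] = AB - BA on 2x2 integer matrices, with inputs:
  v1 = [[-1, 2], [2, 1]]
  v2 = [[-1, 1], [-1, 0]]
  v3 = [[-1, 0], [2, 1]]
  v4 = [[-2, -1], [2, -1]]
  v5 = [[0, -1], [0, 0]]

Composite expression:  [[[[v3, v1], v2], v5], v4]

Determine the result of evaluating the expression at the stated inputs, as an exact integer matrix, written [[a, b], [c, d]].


[v3, v1] = [[-4, -4], [0, 4]]
[[v3, v1], v2] = [[4, -12], [-8, -4]]
[[[v3, v1], v2], v5] = [[-8, -8], [0, 8]]
[[[[v3, v1], v2], v5], v4] = [[-16, 8], [32, 16]]

[[-16, 8], [32, 16]]


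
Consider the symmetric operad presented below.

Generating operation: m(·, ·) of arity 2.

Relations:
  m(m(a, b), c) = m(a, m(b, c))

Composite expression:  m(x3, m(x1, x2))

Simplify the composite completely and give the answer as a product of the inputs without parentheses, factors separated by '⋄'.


Under associativity of m, the answer is the x's in reading order.
m(x1, x2) flattens to x1 ⋄ x2
m(x3, m(x1, x2)) flattens to x3 ⋄ x1 ⋄ x2

x3 ⋄ x1 ⋄ x2


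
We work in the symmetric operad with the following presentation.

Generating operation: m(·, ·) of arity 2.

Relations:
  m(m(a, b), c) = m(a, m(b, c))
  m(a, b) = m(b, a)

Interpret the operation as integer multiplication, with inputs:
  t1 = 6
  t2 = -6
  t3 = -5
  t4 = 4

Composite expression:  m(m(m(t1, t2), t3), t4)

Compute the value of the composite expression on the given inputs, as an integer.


720

m(t1, t2) = -36
m(m(t1, t2), t3) = 180
m(m(m(t1, t2), t3), t4) = 720


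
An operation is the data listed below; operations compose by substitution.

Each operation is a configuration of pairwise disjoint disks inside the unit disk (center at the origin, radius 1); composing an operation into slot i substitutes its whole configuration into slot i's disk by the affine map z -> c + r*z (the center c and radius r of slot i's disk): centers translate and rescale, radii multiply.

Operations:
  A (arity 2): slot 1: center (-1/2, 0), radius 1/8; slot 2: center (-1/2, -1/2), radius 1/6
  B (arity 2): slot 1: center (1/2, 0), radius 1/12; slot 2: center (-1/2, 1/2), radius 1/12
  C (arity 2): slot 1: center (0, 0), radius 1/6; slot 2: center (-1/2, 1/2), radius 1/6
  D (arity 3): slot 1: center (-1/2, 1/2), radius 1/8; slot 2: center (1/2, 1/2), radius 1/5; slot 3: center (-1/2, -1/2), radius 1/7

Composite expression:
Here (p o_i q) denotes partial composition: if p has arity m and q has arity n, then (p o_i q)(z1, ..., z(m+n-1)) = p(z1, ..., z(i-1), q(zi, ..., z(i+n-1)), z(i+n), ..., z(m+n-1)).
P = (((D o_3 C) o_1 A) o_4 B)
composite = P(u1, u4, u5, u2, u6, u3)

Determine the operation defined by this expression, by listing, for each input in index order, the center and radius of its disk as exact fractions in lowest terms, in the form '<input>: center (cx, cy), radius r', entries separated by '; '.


u1: center (-9/16, 1/2), radius 1/64; u2: center (-41/84, -1/2), radius 1/504; u3: center (-4/7, -3/7), radius 1/42; u4: center (-9/16, 7/16), radius 1/48; u5: center (1/2, 1/2), radius 1/5; u6: center (-43/84, -41/84), radius 1/504

Affine substitution under D: radii multiply and u-centers shift.
u1 passes through 2 substitutions, ending at center (-9/16, 1/2), radius 1/64
u4 passes through 2 substitutions, ending at center (-9/16, 7/16), radius 1/48
u5 passes through 1 substitution, ending at center (1/2, 1/2), radius 1/5
u2 passes through 3 substitutions, ending at center (-41/84, -1/2), radius 1/504
u6 passes through 3 substitutions, ending at center (-43/84, -41/84), radius 1/504
u3 passes through 2 substitutions, ending at center (-4/7, -3/7), radius 1/42


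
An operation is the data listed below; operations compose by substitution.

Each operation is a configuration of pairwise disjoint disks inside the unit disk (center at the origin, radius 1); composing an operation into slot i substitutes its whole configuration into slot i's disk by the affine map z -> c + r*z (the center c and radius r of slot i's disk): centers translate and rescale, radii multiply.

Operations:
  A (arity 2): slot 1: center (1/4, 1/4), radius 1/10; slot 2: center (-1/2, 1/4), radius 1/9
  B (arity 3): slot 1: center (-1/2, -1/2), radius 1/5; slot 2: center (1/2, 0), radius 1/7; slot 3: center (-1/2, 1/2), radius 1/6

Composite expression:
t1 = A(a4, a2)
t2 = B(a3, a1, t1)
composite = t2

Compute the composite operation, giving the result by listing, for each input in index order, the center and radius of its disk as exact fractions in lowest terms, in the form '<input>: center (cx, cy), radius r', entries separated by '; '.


Affine substitution under B: radii multiply and a-centers shift.
input a3: applying the 1 nested substitution gives center (-1/2, -1/2), radius 1/5
input a1: applying the 1 nested substitution gives center (1/2, 0), radius 1/7
input a4: applying the 2 nested substitutions gives center (-11/24, 13/24), radius 1/60
input a2: applying the 2 nested substitutions gives center (-7/12, 13/24), radius 1/54

a1: center (1/2, 0), radius 1/7; a2: center (-7/12, 13/24), radius 1/54; a3: center (-1/2, -1/2), radius 1/5; a4: center (-11/24, 13/24), radius 1/60


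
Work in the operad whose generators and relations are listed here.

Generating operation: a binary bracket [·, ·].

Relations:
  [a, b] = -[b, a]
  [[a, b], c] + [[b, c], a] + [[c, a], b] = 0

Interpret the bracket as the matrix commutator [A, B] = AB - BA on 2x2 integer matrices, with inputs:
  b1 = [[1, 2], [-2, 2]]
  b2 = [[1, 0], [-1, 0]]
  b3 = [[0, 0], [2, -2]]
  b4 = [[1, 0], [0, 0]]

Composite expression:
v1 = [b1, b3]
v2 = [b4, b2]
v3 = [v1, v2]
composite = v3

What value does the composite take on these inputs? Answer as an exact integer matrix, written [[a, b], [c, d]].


[[-4, 0], [-8, 4]]

[b1, b3] = [[4, -4], [-2, -4]]
[b4, b2] = [[0, 0], [1, 0]]
[[b1, b3], [b4, b2]] = [[-4, 0], [-8, 4]]


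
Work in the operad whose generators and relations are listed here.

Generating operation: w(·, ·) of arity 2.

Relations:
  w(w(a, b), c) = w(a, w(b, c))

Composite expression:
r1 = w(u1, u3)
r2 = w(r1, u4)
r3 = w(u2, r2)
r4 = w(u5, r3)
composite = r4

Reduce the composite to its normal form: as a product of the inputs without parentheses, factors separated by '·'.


Key point: w is associative — brackets drop, the u-order remains.
w(u1, u3) collapses to u1 · u3
w(w(u1, u3), u4) collapses to u1 · u3 · u4
w(u2, w(w(u1, u3), u4)) collapses to u2 · u1 · u3 · u4
w(u5, w(u2, w(w(u1, u3), u4))) collapses to u5 · u2 · u1 · u3 · u4

u5 · u2 · u1 · u3 · u4


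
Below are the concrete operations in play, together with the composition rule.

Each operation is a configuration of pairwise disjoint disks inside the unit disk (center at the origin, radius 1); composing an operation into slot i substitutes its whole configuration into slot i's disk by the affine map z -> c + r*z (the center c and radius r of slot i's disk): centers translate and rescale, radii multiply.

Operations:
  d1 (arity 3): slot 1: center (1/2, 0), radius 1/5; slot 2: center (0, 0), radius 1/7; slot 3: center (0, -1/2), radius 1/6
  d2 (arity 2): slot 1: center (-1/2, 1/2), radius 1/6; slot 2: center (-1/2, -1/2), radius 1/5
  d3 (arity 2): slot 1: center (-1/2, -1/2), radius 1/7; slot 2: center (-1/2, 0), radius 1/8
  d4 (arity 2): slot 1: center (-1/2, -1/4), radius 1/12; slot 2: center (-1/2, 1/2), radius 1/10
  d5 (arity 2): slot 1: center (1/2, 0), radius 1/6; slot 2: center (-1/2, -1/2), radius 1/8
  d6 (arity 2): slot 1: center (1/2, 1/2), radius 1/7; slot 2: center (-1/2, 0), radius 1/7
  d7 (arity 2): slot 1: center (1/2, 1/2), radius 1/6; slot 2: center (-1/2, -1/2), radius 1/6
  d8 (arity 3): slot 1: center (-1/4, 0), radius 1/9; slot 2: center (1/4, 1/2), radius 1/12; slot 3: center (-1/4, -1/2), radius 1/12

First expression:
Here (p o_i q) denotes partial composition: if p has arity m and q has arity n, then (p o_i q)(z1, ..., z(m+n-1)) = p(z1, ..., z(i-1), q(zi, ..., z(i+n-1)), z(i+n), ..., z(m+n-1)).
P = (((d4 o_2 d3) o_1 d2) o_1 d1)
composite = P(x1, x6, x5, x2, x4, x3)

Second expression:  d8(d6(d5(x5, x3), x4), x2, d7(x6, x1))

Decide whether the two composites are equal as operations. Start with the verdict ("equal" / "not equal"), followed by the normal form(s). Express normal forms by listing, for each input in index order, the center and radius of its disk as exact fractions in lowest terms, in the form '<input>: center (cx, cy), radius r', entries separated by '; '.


not equal; first: x1: center (-77/144, -5/24), radius 1/360; x2: center (-13/24, -7/24), radius 1/60; x3: center (-11/20, 1/2), radius 1/80; x4: center (-11/20, 9/20), radius 1/70; x5: center (-13/24, -31/144), radius 1/432; x6: center (-13/24, -5/24), radius 1/504; second: x1: center (-7/24, -13/24), radius 1/72; x2: center (1/4, 1/2), radius 1/12; x3: center (-17/84, 1/21), radius 1/504; x4: center (-11/36, 0), radius 1/63; x5: center (-47/252, 1/18), radius 1/378; x6: center (-5/24, -11/24), radius 1/72

The first expression reduces to x1: center (-77/144, -5/24), radius 1/360; x2: center (-13/24, -7/24), radius 1/60; x3: center (-11/20, 1/2), radius 1/80; x4: center (-11/20, 9/20), radius 1/70; x5: center (-13/24, -31/144), radius 1/432; x6: center (-13/24, -5/24), radius 1/504
The second expression reduces to x1: center (-7/24, -13/24), radius 1/72; x2: center (1/4, 1/2), radius 1/12; x3: center (-17/84, 1/21), radius 1/504; x4: center (-11/36, 0), radius 1/63; x5: center (-47/252, 1/18), radius 1/378; x6: center (-5/24, -11/24), radius 1/72
No match — not equal.


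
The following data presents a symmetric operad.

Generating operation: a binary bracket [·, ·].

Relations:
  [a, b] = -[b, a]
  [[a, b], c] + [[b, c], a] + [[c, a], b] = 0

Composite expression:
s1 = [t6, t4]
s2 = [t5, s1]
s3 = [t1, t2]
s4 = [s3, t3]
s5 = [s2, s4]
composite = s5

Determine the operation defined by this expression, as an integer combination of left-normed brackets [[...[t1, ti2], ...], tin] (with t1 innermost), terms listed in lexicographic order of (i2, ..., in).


Skip Jacobi rewriting: expand, keep t1-initial words, read off terms.
Composite bracket: [[t5, [t6, t4]], [[t1, t2], t3]]
Full expansion: 32 signed words from ab - ba (2^5 = 32).
Keep just the words that open with t1:
  sign of t1t2t3t4t6t5 is -1, so it contributes -[[[[[t1, t2], t3], t4], t6], t5]
  sign of t1t2t3t5t4t6 is +1, so it contributes +[[[[[t1, t2], t3], t5], t4], t6]
  sign of t1t2t3t5t6t4 is -1, so it contributes -[[[[[t1, t2], t3], t5], t6], t4]
  sign of t1t2t3t6t4t5 is +1, so it contributes +[[[[[t1, t2], t3], t6], t4], t5]

-[[[[[t1, t2], t3], t4], t6], t5] + [[[[[t1, t2], t3], t5], t4], t6] - [[[[[t1, t2], t3], t5], t6], t4] + [[[[[t1, t2], t3], t6], t4], t5]


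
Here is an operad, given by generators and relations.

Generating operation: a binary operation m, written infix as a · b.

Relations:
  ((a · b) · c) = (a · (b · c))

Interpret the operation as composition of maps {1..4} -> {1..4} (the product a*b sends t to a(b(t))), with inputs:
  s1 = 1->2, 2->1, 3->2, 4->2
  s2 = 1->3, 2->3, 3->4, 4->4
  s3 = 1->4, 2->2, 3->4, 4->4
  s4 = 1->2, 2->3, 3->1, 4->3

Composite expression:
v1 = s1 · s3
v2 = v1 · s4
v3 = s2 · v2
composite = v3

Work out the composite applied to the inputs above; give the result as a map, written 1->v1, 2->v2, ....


1->3, 2->3, 3->3, 4->3

(s1 · s3) = 1->2, 2->1, 3->2, 4->2
((s1 · s3) · s4) = 1->1, 2->2, 3->2, 4->2
(s2 · ((s1 · s3) · s4)) = 1->3, 2->3, 3->3, 4->3


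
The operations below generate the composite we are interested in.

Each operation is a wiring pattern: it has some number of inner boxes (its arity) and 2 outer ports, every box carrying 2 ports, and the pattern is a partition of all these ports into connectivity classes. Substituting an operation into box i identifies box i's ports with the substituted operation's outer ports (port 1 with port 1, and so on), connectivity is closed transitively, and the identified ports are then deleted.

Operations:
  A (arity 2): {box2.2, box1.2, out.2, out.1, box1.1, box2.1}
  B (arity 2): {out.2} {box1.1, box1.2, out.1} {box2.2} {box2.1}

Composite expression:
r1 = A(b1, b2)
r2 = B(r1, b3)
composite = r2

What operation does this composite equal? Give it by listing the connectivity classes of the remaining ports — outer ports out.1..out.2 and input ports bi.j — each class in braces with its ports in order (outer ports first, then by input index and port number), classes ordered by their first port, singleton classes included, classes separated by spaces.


{out.1, b1.1, b1.2, b2.1, b2.2} {out.2} {b3.1} {b3.2}


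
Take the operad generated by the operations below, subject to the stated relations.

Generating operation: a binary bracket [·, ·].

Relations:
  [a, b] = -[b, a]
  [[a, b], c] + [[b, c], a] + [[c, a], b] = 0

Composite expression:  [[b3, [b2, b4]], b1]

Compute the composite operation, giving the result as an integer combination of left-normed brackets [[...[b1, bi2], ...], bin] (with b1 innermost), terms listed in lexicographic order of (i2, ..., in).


[[[b1, b2], b4], b3] - [[[b1, b3], b2], b4] + [[[b1, b3], b4], b2] - [[[b1, b4], b2], b3]

Left-normed coefficients sit on the b1-initial expansion words.
Composite bracket: [[b3, [b2, b4]], b1]
Expanding via [a, b] = ab - ba: 8 signed words (2^3 = 8).
Words beginning with b1 determine it all:
  word b1b2b4b3 has sign +1, contributing +[[[b1, b2], b4], b3]
  word b1b3b2b4 has sign -1, contributing -[[[b1, b3], b2], b4]
  word b1b3b4b2 has sign +1, contributing +[[[b1, b3], b4], b2]
  word b1b4b2b3 has sign -1, contributing -[[[b1, b4], b2], b3]


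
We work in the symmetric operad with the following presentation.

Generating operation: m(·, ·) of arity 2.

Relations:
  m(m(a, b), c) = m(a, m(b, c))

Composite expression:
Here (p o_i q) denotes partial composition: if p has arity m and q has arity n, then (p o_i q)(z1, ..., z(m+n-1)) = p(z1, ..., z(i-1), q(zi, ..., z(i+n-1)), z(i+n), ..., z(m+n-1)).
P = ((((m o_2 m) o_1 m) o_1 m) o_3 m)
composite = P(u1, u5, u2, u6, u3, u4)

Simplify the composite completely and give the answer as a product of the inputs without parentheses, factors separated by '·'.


All parenthesizations of m agree; list the u-inputs left to right.
m(u1, u5) unparenthesizes to u1 · u5
m(u2, u6) unparenthesizes to u2 · u6
m(m(u1, u5), m(u2, u6)) unparenthesizes to u1 · u5 · u2 · u6
m(u3, u4) unparenthesizes to u3 · u4
m(m(m(u1, u5), m(u2, u6)), m(u3, u4)) unparenthesizes to u1 · u5 · u2 · u6 · u3 · u4

u1 · u5 · u2 · u6 · u3 · u4


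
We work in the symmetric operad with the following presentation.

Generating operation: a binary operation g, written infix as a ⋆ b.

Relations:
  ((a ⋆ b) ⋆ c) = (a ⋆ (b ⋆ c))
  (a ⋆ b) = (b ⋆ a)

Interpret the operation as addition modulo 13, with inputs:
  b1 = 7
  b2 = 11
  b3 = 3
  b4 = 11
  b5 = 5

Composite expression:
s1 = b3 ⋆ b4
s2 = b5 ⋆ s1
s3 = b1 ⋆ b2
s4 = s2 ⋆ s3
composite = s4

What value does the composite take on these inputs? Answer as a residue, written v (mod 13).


(b3 ⋆ b4) = 1
(b5 ⋆ (b3 ⋆ b4)) = 6
(b1 ⋆ b2) = 5
((b5 ⋆ (b3 ⋆ b4)) ⋆ (b1 ⋆ b2)) = 11

11 (mod 13)


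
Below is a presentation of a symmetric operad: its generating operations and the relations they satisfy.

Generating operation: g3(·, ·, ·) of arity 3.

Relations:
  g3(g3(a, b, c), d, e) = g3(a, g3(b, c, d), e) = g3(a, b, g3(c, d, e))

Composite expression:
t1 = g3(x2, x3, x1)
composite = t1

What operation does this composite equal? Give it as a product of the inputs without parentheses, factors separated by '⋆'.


Key point: g3 is associative — brackets drop, the x-order remains.
g3(x2, x3, x1) linearizes to x2 ⋆ x3 ⋆ x1

x2 ⋆ x3 ⋆ x1


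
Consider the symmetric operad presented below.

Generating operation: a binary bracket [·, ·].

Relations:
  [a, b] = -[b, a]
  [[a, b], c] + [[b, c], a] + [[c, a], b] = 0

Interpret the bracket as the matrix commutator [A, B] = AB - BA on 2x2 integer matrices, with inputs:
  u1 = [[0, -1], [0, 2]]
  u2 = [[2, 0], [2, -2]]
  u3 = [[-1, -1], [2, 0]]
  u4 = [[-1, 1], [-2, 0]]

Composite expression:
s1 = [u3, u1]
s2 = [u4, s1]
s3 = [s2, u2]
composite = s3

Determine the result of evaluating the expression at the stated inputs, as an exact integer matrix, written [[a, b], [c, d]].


[[-6, 12], [-24, 6]]

[u3, u1] = [[2, -1], [-4, -2]]
[u4, [u3, u1]] = [[-6, -3], [-12, 6]]
[[u4, [u3, u1]], u2] = [[-6, 12], [-24, 6]]


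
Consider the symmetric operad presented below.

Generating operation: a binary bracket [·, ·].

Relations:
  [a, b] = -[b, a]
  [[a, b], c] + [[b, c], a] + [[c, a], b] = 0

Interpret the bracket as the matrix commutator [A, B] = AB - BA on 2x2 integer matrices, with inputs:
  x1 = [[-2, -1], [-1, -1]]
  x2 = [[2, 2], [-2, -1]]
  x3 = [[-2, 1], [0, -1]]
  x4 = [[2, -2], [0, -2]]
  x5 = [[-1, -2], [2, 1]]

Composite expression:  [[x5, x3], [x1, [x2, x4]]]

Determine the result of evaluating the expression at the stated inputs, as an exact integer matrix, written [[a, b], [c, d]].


[[12, -72], [24, -12]]

[x5, x3] = [[-2, -4], [-2, 2]]
[x2, x4] = [[-4, -14], [-8, 4]]
[x1, [x2, x4]] = [[-6, 6], [0, 6]]
[[x5, x3], [x1, [x2, x4]]] = [[12, -72], [24, -12]]


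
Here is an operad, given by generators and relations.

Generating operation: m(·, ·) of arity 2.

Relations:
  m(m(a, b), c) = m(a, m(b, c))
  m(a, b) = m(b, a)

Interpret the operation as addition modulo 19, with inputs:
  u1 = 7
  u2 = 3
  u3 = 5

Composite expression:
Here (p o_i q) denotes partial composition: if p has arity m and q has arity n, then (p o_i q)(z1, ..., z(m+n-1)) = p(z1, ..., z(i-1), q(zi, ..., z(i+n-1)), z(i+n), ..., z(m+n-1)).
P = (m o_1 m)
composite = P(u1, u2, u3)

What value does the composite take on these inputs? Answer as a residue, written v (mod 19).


15 (mod 19)

m(u1, u2) = 10
m(m(u1, u2), u3) = 15


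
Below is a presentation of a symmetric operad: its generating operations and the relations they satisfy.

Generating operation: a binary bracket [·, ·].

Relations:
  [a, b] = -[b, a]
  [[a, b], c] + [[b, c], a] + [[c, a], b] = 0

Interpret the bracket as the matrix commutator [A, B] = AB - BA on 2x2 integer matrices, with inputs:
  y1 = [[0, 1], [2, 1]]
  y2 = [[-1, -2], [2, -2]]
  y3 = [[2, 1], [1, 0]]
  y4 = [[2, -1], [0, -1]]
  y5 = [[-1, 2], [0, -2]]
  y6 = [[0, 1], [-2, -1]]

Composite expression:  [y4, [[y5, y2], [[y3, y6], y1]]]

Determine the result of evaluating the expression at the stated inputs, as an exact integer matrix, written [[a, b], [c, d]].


[[44, -268], [132, -44]]


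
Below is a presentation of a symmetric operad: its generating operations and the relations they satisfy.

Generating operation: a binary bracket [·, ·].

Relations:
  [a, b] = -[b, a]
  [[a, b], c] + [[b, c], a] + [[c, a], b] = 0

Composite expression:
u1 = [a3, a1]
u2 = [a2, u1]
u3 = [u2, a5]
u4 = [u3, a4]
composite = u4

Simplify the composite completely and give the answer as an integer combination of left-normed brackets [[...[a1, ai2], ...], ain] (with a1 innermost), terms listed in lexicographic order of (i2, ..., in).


Antisymmetry and Jacobi reduce to a1-anchored left-normed brackets.
Composite bracket: [[[a2, [a3, a1]], a5], a4]
Expanding via [a, b] = ab - ba: 16 signed words (2^4 = 16).
Coefficients come from the a1-initial words:
  word a1a3a2a5a4 has sign +1, contributing +[[[[a1, a3], a2], a5], a4]

[[[[a1, a3], a2], a5], a4]


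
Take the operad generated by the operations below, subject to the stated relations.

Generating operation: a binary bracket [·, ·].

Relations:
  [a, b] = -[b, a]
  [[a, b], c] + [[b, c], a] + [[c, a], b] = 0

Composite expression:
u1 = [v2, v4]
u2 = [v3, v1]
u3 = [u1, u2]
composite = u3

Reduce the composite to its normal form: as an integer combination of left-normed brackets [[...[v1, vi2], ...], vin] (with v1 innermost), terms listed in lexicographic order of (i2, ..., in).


[[[v1, v3], v2], v4] - [[[v1, v3], v4], v2]

Antisymmetry and Jacobi reduce to v1-anchored left-normed brackets.
Composite bracket: [[v2, v4], [v3, v1]]
Under [a, b] = ab - ba we get 8 signed associative words (2^3 = 8).
Collect the words opening with v1:
  from v1v3v2v4, sign +1: term +[[[v1, v3], v2], v4]
  from v1v3v4v2, sign -1: term -[[[v1, v3], v4], v2]


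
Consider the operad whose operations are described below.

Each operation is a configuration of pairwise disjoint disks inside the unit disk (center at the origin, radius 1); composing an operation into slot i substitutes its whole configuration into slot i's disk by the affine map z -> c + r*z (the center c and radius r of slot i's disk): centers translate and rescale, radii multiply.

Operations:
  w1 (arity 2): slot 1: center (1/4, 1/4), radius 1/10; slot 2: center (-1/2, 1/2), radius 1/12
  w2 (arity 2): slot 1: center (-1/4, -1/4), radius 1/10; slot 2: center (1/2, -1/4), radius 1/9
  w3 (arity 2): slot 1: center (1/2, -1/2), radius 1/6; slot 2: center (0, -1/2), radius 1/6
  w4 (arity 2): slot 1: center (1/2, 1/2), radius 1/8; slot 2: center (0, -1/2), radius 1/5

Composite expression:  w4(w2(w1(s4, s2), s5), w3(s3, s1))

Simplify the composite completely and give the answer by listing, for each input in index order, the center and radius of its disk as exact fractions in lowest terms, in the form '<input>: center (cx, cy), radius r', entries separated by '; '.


s1: center (0, -3/5), radius 1/30; s2: center (37/80, 19/40), radius 1/960; s3: center (1/10, -3/5), radius 1/30; s4: center (151/320, 151/320), radius 1/800; s5: center (9/16, 15/32), radius 1/72

Affine substitution under w4: radii multiply and s-centers shift.
input s4: composing its 3 substitution steps yields center (151/320, 151/320), radius 1/800
input s2: composing its 3 substitution steps yields center (37/80, 19/40), radius 1/960
input s5: composing its 2 substitution steps yields center (9/16, 15/32), radius 1/72
input s3: composing its 2 substitution steps yields center (1/10, -3/5), radius 1/30
input s1: composing its 2 substitution steps yields center (0, -3/5), radius 1/30


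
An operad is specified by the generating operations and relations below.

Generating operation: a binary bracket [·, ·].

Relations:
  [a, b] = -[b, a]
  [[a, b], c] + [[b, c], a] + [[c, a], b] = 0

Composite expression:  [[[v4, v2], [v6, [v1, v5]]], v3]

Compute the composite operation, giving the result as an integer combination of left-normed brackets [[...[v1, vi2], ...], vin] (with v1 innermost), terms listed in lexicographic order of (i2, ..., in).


-[[[[[v1, v5], v6], v2], v4], v3] + [[[[[v1, v5], v6], v4], v2], v3]

A multilinear Lie element is pinned by v1-initial words (v1 innermost).
Composite bracket: [[[v4, v2], [v6, [v1, v5]]], v3]
Under [a, b] = ab - ba we get 32 signed associative words (2^5 = 32).
Keep just the words that open with v1:
  sign of v1v5v6v2v4v3 is -1, so it contributes -[[[[[v1, v5], v6], v2], v4], v3]
  sign of v1v5v6v4v2v3 is +1, so it contributes +[[[[[v1, v5], v6], v4], v2], v3]
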